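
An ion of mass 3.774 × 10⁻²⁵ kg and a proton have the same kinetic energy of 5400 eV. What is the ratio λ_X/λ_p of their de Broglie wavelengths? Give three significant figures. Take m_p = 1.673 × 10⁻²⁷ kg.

λ_X/λ_p = 0.0666

At fixed KE, p = √(2mKE) so λ = h/p ∝ 1/√m.
λ_X/λ_p = √(m_p/m_X) = √(1.673 × 10⁻²⁷/3.774 × 10⁻²⁵) = √(4.433 × 10⁻³) = 0.0666.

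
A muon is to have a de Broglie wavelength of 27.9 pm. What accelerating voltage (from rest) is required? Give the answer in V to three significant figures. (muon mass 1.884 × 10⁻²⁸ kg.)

V = 9.34 V

p = h/λ = 6.626 × 10⁻³⁴ / 2.790 × 10⁻¹¹ = 2.375 × 10⁻²³ kg·m/s.
KE = p²/(2m) = 1.497 × 10⁻¹⁸ J.
V = KE/e = 1.497 × 10⁻¹⁸ / (1.602 × 10⁻¹⁹) = 9.34 V.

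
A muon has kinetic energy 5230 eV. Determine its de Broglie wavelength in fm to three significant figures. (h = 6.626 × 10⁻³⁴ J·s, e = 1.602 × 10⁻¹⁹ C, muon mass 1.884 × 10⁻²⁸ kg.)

λ = 1180 fm

KE = 5230 eV = 8.378 × 10⁻¹⁶ J.
p = √(2mKE) = √(2 × 1.884 × 10⁻²⁸ × 8.378 × 10⁻¹⁶) = 5.619 × 10⁻²² kg·m/s.
λ = h/p = 6.626 × 10⁻³⁴ / 5.619 × 10⁻²² = 1.18 × 10⁻¹² m = 1180 fm.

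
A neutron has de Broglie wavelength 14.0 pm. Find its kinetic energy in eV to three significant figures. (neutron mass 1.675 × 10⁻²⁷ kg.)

KE = 4.17 eV

p = h/λ = 6.626 × 10⁻³⁴ / 1.400 × 10⁻¹¹ = 4.733 × 10⁻²³ kg·m/s.
KE = p²/(2m) = (4.733 × 10⁻²³)² / (2 × 1.675 × 10⁻²⁷) = 6.687 × 10⁻¹⁹ J = 4.17 eV.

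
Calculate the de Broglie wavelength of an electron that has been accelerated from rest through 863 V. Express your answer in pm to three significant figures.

λ = 41.8 pm

KE = eV = 1.602 × 10⁻¹⁹ × 863.0 = 1.383 × 10⁻¹⁶ J.
p = √(2mKE) = √(2 × 9.109 × 10⁻³¹ × 1.383 × 10⁻¹⁶) = 1.587 × 10⁻²³ kg·m/s.
λ = h/p = 6.626 × 10⁻³⁴ / 1.587 × 10⁻²³ = 4.18 × 10⁻¹¹ m = 41.8 pm.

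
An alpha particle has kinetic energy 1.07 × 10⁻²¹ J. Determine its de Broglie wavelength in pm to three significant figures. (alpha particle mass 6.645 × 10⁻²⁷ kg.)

p = √(2mKE) = √(2 × 6.645 × 10⁻²⁷ × 1.070 × 10⁻²¹) = 3.771 × 10⁻²⁴ kg·m/s.
λ = h/p = 6.626 × 10⁻³⁴ / 3.771 × 10⁻²⁴ = 1.76 × 10⁻¹⁰ m = 176 pm.

λ = 176 pm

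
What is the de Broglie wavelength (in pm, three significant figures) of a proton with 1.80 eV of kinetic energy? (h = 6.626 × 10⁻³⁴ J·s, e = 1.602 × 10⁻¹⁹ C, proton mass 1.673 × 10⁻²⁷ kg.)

KE = 1.80 eV = 2.884 × 10⁻¹⁹ J.
p = √(2mKE) = √(2 × 1.673 × 10⁻²⁷ × 2.884 × 10⁻¹⁹) = 3.106 × 10⁻²³ kg·m/s.
λ = h/p = 6.626 × 10⁻³⁴ / 3.106 × 10⁻²³ = 2.13 × 10⁻¹¹ m = 21.3 pm.

λ = 21.3 pm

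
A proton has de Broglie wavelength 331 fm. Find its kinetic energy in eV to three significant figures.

p = h/λ = 6.626 × 10⁻³⁴ / 3.310 × 10⁻¹³ = 2.002 × 10⁻²¹ kg·m/s.
KE = p²/(2m) = (2.002 × 10⁻²¹)² / (2 × 1.673 × 10⁻²⁷) = 1.198 × 10⁻¹⁵ J = 7480 eV.

KE = 7480 eV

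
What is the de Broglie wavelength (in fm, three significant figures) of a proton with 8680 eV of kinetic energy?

λ = 307 fm

KE = 8680 eV = 1.391 × 10⁻¹⁵ J.
p = √(2mKE) = √(2 × 1.673 × 10⁻²⁷ × 1.391 × 10⁻¹⁵) = 2.157 × 10⁻²¹ kg·m/s.
λ = h/p = 6.626 × 10⁻³⁴ / 2.157 × 10⁻²¹ = 3.07 × 10⁻¹³ m = 307 fm.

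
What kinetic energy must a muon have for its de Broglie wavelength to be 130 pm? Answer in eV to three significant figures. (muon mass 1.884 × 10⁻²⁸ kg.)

KE = 0.430 eV

p = h/λ = 6.626 × 10⁻³⁴ / 1.300 × 10⁻¹⁰ = 5.097 × 10⁻²⁴ kg·m/s.
KE = p²/(2m) = (5.097 × 10⁻²⁴)² / (2 × 1.884 × 10⁻²⁸) = 6.895 × 10⁻²⁰ J = 0.430 eV.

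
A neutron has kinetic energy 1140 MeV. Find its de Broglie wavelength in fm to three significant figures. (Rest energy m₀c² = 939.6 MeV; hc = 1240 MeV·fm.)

λ = 0.668 fm

Total energy E = KE + m₀c² = 1140 + 939.6 = 2079.6 MeV.
(pc)² = E² − (m₀c²)² = (2079.6)² − (939.6)² = 3.442 × 10⁶ MeV², so pc = 1855 MeV.
λ = hc/(pc) = 1240 MeV·fm / 1855 MeV = 0.668 fm.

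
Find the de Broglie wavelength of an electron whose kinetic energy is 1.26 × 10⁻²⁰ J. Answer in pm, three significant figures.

p = √(2mKE) = √(2 × 9.109 × 10⁻³¹ × 1.260 × 10⁻²⁰) = 1.515 × 10⁻²⁵ kg·m/s.
λ = h/p = 6.626 × 10⁻³⁴ / 1.515 × 10⁻²⁵ = 4.37 × 10⁻⁹ m = 4370 pm.

λ = 4370 pm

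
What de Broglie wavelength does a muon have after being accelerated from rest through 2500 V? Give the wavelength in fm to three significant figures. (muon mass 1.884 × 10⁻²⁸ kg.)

KE = eV = 1.602 × 10⁻¹⁹ × 2500 = 4.005 × 10⁻¹⁶ J.
p = √(2mKE) = √(2 × 1.884 × 10⁻²⁸ × 4.005 × 10⁻¹⁶) = 3.885 × 10⁻²² kg·m/s.
λ = h/p = 6.626 × 10⁻³⁴ / 3.885 × 10⁻²² = 1.71 × 10⁻¹² m = 1710 fm.

λ = 1710 fm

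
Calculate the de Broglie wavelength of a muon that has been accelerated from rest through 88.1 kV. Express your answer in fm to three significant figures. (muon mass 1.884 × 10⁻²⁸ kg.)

λ = 287 fm

KE = eV = 1.602 × 10⁻¹⁹ × 8.810 × 10⁴ = 1.411 × 10⁻¹⁴ J.
p = √(2mKE) = √(2 × 1.884 × 10⁻²⁸ × 1.411 × 10⁻¹⁴) = 2.306 × 10⁻²¹ kg·m/s.
λ = h/p = 6.626 × 10⁻³⁴ / 2.306 × 10⁻²¹ = 2.87 × 10⁻¹³ m = 287 fm.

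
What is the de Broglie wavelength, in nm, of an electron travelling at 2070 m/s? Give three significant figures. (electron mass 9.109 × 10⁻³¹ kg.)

λ = 351 nm

p = mv = 9.109 × 10⁻³¹ × 2070 = 1.886 × 10⁻²⁷ kg·m/s.
λ = h/p = 6.626 × 10⁻³⁴ / 1.886 × 10⁻²⁷ = 3.51 × 10⁻⁷ m = 351 nm.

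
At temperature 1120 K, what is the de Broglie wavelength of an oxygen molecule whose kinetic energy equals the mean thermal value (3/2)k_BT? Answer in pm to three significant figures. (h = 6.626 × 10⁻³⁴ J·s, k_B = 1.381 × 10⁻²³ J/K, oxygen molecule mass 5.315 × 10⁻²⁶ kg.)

λ = 13.3 pm

KE = (3/2)k_BT = 1.5 × 1.381 × 10⁻²³ × 1120 = 2.320 × 10⁻²⁰ J.
p = √(2mKE) = √(2 × 5.315 × 10⁻²⁶ × 2.320 × 10⁻²⁰) = 4.966 × 10⁻²³ kg·m/s.
λ = h/p = 1.33 × 10⁻¹¹ m = 13.3 pm.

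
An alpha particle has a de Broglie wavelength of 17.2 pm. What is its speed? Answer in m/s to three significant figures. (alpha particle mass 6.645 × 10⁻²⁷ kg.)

v = 5800 m/s

p = h/λ = 6.626 × 10⁻³⁴ / 1.720 × 10⁻¹¹ = 3.852 × 10⁻²³ kg·m/s.
v = p/m = 3.852 × 10⁻²³ / 6.645 × 10⁻²⁷ = 5.80 × 10³ m/s = 5800 m/s.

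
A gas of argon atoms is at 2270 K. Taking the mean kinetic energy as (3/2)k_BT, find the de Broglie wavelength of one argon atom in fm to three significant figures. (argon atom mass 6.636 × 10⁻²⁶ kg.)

KE = (3/2)k_BT = 1.5 × 1.381 × 10⁻²³ × 2270 = 4.702 × 10⁻²⁰ J.
p = √(2mKE) = √(2 × 6.636 × 10⁻²⁶ × 4.702 × 10⁻²⁰) = 7.900 × 10⁻²³ kg·m/s.
λ = h/p = 8.39 × 10⁻¹² m = 8390 fm.

λ = 8390 fm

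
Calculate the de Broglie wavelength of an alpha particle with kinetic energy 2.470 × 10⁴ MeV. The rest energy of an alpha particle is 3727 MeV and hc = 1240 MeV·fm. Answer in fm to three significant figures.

Total energy E = KE + m₀c² = 2.470 × 10⁴ + 3727 = 28427 MeV.
(pc)² = E² − (m₀c²)² = (28427)² − (3727)² = 7.942 × 10⁸ MeV², so pc = 2.818 × 10⁴ MeV.
λ = hc/(pc) = 1240 MeV·fm / 2.818 × 10⁴ MeV = 0.0440 fm.

λ = 0.0440 fm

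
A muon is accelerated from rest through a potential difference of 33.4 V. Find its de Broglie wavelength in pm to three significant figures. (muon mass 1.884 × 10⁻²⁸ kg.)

λ = 14.8 pm

KE = eV = 1.602 × 10⁻¹⁹ × 33.40 = 5.351 × 10⁻¹⁸ J.
p = √(2mKE) = √(2 × 1.884 × 10⁻²⁸ × 5.351 × 10⁻¹⁸) = 4.490 × 10⁻²³ kg·m/s.
λ = h/p = 6.626 × 10⁻³⁴ / 4.490 × 10⁻²³ = 1.48 × 10⁻¹¹ m = 14.8 pm.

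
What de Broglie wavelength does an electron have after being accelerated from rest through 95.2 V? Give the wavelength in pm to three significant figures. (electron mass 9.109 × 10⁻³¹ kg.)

KE = eV = 1.602 × 10⁻¹⁹ × 95.20 = 1.525 × 10⁻¹⁷ J.
p = √(2mKE) = √(2 × 9.109 × 10⁻³¹ × 1.525 × 10⁻¹⁷) = 5.271 × 10⁻²⁴ kg·m/s.
λ = h/p = 6.626 × 10⁻³⁴ / 5.271 × 10⁻²⁴ = 1.26 × 10⁻¹⁰ m = 126 pm.

λ = 126 pm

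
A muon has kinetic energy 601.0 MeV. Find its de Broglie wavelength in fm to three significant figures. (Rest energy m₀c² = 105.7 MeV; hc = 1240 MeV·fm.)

Total energy E = KE + m₀c² = 601.0 + 105.7 = 706.7 MeV.
(pc)² = E² − (m₀c²)² = (706.7)² − (105.7)² = 4.883 × 10⁵ MeV², so pc = 698.8 MeV.
λ = hc/(pc) = 1240 MeV·fm / 698.8 MeV = 1.77 fm.

λ = 1.77 fm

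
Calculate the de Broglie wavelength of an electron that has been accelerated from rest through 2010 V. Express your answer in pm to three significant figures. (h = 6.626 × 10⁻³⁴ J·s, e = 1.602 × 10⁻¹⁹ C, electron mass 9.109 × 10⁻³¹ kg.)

KE = eV = 1.602 × 10⁻¹⁹ × 2010 = 3.220 × 10⁻¹⁶ J.
p = √(2mKE) = √(2 × 9.109 × 10⁻³¹ × 3.220 × 10⁻¹⁶) = 2.422 × 10⁻²³ kg·m/s.
λ = h/p = 6.626 × 10⁻³⁴ / 2.422 × 10⁻²³ = 2.74 × 10⁻¹¹ m = 27.4 pm.

λ = 27.4 pm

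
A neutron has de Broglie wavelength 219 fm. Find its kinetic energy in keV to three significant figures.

p = h/λ = 6.626 × 10⁻³⁴ / 2.190 × 10⁻¹³ = 3.026 × 10⁻²¹ kg·m/s.
KE = p²/(2m) = (3.026 × 10⁻²¹)² / (2 × 1.675 × 10⁻²⁷) = 2.733 × 10⁻¹⁵ J = 17.1 keV.

KE = 17.1 keV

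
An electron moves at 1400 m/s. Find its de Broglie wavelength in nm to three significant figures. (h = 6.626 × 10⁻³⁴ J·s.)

p = mv = 9.109 × 10⁻³¹ × 1400 = 1.275 × 10⁻²⁷ kg·m/s.
λ = h/p = 6.626 × 10⁻³⁴ / 1.275 × 10⁻²⁷ = 5.20 × 10⁻⁷ m = 520 nm.

λ = 520 nm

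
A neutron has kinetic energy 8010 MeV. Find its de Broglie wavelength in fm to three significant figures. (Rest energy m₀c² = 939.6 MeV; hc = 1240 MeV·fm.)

Total energy E = KE + m₀c² = 8010 + 939.6 = 8949.6 MeV.
(pc)² = E² − (m₀c²)² = (8949.6)² − (939.6)² = 7.921 × 10⁷ MeV², so pc = 8900 MeV.
λ = hc/(pc) = 1240 MeV·fm / 8900 MeV = 0.139 fm.

λ = 0.139 fm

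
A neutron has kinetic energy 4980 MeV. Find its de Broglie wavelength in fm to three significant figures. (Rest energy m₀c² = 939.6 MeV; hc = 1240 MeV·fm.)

Total energy E = KE + m₀c² = 4980 + 939.6 = 5919.6 MeV.
(pc)² = E² − (m₀c²)² = (5919.6)² − (939.6)² = 3.416 × 10⁷ MeV², so pc = 5845 MeV.
λ = hc/(pc) = 1240 MeV·fm / 5845 MeV = 0.212 fm.

λ = 0.212 fm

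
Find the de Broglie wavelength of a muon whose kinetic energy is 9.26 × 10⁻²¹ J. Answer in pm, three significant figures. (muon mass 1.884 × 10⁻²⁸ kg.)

λ = 355 pm

p = √(2mKE) = √(2 × 1.884 × 10⁻²⁸ × 9.260 × 10⁻²¹) = 1.868 × 10⁻²⁴ kg·m/s.
λ = h/p = 6.626 × 10⁻³⁴ / 1.868 × 10⁻²⁴ = 3.55 × 10⁻¹⁰ m = 355 pm.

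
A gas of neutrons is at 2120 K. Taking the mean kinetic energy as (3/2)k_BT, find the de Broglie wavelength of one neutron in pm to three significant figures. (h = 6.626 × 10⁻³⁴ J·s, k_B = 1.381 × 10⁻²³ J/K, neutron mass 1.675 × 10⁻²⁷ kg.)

KE = (3/2)k_BT = 1.5 × 1.381 × 10⁻²³ × 2120 = 4.392 × 10⁻²⁰ J.
p = √(2mKE) = √(2 × 1.675 × 10⁻²⁷ × 4.392 × 10⁻²⁰) = 1.213 × 10⁻²³ kg·m/s.
λ = h/p = 5.46 × 10⁻¹¹ m = 54.6 pm.

λ = 54.6 pm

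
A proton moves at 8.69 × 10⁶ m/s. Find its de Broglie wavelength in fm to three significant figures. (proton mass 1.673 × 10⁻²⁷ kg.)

p = mv = 1.673 × 10⁻²⁷ × 8.69 × 10⁶ = 1.454 × 10⁻²⁰ kg·m/s.
λ = h/p = 6.626 × 10⁻³⁴ / 1.454 × 10⁻²⁰ = 4.56 × 10⁻¹⁴ m = 45.6 fm.

λ = 45.6 fm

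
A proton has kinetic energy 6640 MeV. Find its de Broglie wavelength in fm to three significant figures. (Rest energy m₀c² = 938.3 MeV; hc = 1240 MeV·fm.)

Total energy E = KE + m₀c² = 6640 + 938.3 = 7578.3 MeV.
(pc)² = E² − (m₀c²)² = (7578.3)² − (938.3)² = 5.655 × 10⁷ MeV², so pc = 7520 MeV.
λ = hc/(pc) = 1240 MeV·fm / 7520 MeV = 0.165 fm.

λ = 0.165 fm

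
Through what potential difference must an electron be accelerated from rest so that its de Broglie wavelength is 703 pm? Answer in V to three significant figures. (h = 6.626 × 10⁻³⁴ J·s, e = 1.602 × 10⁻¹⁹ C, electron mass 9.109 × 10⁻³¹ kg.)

p = h/λ = 6.626 × 10⁻³⁴ / 7.030 × 10⁻¹⁰ = 9.425 × 10⁻²⁵ kg·m/s.
KE = p²/(2m) = 4.876 × 10⁻¹⁹ J.
V = KE/e = 4.876 × 10⁻¹⁹ / (1.602 × 10⁻¹⁹) = 3.04 V.

V = 3.04 V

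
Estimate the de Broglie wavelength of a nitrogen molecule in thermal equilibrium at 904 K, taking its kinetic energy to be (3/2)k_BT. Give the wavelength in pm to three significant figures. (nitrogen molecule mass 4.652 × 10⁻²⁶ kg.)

λ = 15.9 pm

KE = (3/2)k_BT = 1.5 × 1.381 × 10⁻²³ × 904 = 1.873 × 10⁻²⁰ J.
p = √(2mKE) = √(2 × 4.652 × 10⁻²⁶ × 1.873 × 10⁻²⁰) = 4.174 × 10⁻²³ kg·m/s.
λ = h/p = 1.59 × 10⁻¹¹ m = 15.9 pm.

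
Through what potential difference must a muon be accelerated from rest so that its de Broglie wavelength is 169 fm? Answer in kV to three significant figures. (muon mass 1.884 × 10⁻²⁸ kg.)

V = 255 kV

p = h/λ = 6.626 × 10⁻³⁴ / 1.690 × 10⁻¹³ = 3.921 × 10⁻²¹ kg·m/s.
KE = p²/(2m) = 4.080 × 10⁻¹⁴ J.
V = KE/e = 4.080 × 10⁻¹⁴ / (1.602 × 10⁻¹⁹) = 255 kV.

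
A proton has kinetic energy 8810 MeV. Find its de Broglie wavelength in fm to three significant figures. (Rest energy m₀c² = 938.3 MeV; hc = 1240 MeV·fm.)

λ = 0.128 fm

Total energy E = KE + m₀c² = 8810 + 938.3 = 9748.3 MeV.
(pc)² = E² − (m₀c²)² = (9748.3)² − (938.3)² = 9.415 × 10⁷ MeV², so pc = 9703 MeV.
λ = hc/(pc) = 1240 MeV·fm / 9703 MeV = 0.128 fm.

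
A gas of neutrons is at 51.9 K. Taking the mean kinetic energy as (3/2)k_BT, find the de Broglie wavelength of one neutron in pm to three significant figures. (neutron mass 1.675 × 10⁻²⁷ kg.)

KE = (3/2)k_BT = 1.5 × 1.381 × 10⁻²³ × 51.9 = 1.075 × 10⁻²¹ J.
p = √(2mKE) = √(2 × 1.675 × 10⁻²⁷ × 1.075 × 10⁻²¹) = 1.898 × 10⁻²⁴ kg·m/s.
λ = h/p = 3.49 × 10⁻¹⁰ m = 349 pm.

λ = 349 pm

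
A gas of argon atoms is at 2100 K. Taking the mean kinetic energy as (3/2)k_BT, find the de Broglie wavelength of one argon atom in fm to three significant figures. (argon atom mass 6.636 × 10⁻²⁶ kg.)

KE = (3/2)k_BT = 1.5 × 1.381 × 10⁻²³ × 2100 = 4.350 × 10⁻²⁰ J.
p = √(2mKE) = √(2 × 6.636 × 10⁻²⁶ × 4.350 × 10⁻²⁰) = 7.598 × 10⁻²³ kg·m/s.
λ = h/p = 8.72 × 10⁻¹² m = 8720 fm.

λ = 8720 fm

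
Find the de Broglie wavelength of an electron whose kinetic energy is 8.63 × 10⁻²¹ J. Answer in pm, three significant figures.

p = √(2mKE) = √(2 × 9.109 × 10⁻³¹ × 8.630 × 10⁻²¹) = 1.254 × 10⁻²⁵ kg·m/s.
λ = h/p = 6.626 × 10⁻³⁴ / 1.254 × 10⁻²⁵ = 5.28 × 10⁻⁹ m = 5280 pm.

λ = 5280 pm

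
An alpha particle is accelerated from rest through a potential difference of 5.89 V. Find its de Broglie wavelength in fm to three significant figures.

λ = 4180 fm

KE = 2eV = 2 × 1.602 × 10⁻¹⁹ × 5.890 = 1.887 × 10⁻¹⁸ J.
p = √(2mKE) = √(2 × 6.645 × 10⁻²⁷ × 1.887 × 10⁻¹⁸) = 1.584 × 10⁻²² kg·m/s.
λ = h/p = 6.626 × 10⁻³⁴ / 1.584 × 10⁻²² = 4.18 × 10⁻¹² m = 4180 fm.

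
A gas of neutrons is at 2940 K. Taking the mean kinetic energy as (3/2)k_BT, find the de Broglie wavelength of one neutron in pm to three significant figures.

KE = (3/2)k_BT = 1.5 × 1.381 × 10⁻²³ × 2940 = 6.090 × 10⁻²⁰ J.
p = √(2mKE) = √(2 × 1.675 × 10⁻²⁷ × 6.090 × 10⁻²⁰) = 1.428 × 10⁻²³ kg·m/s.
λ = h/p = 4.64 × 10⁻¹¹ m = 46.4 pm.

λ = 46.4 pm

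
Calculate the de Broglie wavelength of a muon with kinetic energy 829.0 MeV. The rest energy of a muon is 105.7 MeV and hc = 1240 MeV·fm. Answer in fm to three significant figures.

Total energy E = KE + m₀c² = 829.0 + 105.7 = 934.7 MeV.
(pc)² = E² − (m₀c²)² = (934.7)² − (105.7)² = 8.625 × 10⁵ MeV², so pc = 928.7 MeV.
λ = hc/(pc) = 1240 MeV·fm / 928.7 MeV = 1.34 fm.

λ = 1.34 fm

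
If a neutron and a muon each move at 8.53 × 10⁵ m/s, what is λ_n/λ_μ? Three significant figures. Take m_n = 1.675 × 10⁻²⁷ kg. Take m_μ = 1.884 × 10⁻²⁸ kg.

λ_n/λ_μ = 0.112

At fixed v, p = mv so λ = h/(mv) ∝ 1/m.
λ_n/λ_μ = m_μ/m_n = 1.884 × 10⁻²⁸/1.675 × 10⁻²⁷ = 0.112.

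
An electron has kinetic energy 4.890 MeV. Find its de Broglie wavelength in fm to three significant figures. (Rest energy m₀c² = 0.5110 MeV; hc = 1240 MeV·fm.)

Total energy E = KE + m₀c² = 4.890 + 0.5110 = 5.4010 MeV.
(pc)² = E² − (m₀c²)² = (5.4010)² − (0.5110)² = 28.91 MeV², so pc = 5.377 MeV.
λ = hc/(pc) = 1240 MeV·fm / 5.377 MeV = 231 fm.

λ = 231 fm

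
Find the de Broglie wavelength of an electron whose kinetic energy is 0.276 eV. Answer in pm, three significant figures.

λ = 2330 pm

KE = 0.276 eV = 4.422 × 10⁻²⁰ J.
p = √(2mKE) = √(2 × 9.109 × 10⁻³¹ × 4.422 × 10⁻²⁰) = 2.838 × 10⁻²⁵ kg·m/s.
λ = h/p = 6.626 × 10⁻³⁴ / 2.838 × 10⁻²⁵ = 2.33 × 10⁻⁹ m = 2330 pm.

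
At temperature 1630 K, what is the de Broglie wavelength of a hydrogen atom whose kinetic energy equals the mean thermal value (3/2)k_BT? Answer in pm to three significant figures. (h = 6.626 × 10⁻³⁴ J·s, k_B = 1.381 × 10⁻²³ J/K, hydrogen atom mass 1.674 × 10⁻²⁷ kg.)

KE = (3/2)k_BT = 1.5 × 1.381 × 10⁻²³ × 1630 = 3.377 × 10⁻²⁰ J.
p = √(2mKE) = √(2 × 1.674 × 10⁻²⁷ × 3.377 × 10⁻²⁰) = 1.063 × 10⁻²³ kg·m/s.
λ = h/p = 6.23 × 10⁻¹¹ m = 62.3 pm.

λ = 62.3 pm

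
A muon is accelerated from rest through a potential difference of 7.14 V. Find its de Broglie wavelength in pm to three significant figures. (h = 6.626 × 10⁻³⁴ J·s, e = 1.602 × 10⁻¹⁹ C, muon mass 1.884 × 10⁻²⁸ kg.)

λ = 31.9 pm

KE = eV = 1.602 × 10⁻¹⁹ × 7.140 = 1.144 × 10⁻¹⁸ J.
p = √(2mKE) = √(2 × 1.884 × 10⁻²⁸ × 1.144 × 10⁻¹⁸) = 2.076 × 10⁻²³ kg·m/s.
λ = h/p = 6.626 × 10⁻³⁴ / 2.076 × 10⁻²³ = 3.19 × 10⁻¹¹ m = 31.9 pm.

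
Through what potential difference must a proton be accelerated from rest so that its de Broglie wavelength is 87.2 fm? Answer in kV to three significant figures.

V = 108 kV

p = h/λ = 6.626 × 10⁻³⁴ / 8.720 × 10⁻¹⁴ = 7.599 × 10⁻²¹ kg·m/s.
KE = p²/(2m) = 1.726 × 10⁻¹⁴ J.
V = KE/e = 1.726 × 10⁻¹⁴ / (1.602 × 10⁻¹⁹) = 108 kV.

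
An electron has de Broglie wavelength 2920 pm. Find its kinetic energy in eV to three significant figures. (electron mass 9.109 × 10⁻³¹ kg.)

KE = 0.176 eV

p = h/λ = 6.626 × 10⁻³⁴ / 2.920 × 10⁻⁹ = 2.269 × 10⁻²⁵ kg·m/s.
KE = p²/(2m) = (2.269 × 10⁻²⁵)² / (2 × 9.109 × 10⁻³¹) = 2.826 × 10⁻²⁰ J = 0.176 eV.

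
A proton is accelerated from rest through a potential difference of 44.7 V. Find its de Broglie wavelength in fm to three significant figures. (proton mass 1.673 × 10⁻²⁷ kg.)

KE = eV = 1.602 × 10⁻¹⁹ × 44.70 = 7.161 × 10⁻¹⁸ J.
p = √(2mKE) = √(2 × 1.673 × 10⁻²⁷ × 7.161 × 10⁻¹⁸) = 1.548 × 10⁻²² kg·m/s.
λ = h/p = 6.626 × 10⁻³⁴ / 1.548 × 10⁻²² = 4.28 × 10⁻¹² m = 4280 fm.

λ = 4280 fm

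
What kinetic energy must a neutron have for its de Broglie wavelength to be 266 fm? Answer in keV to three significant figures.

KE = 11.6 keV

p = h/λ = 6.626 × 10⁻³⁴ / 2.660 × 10⁻¹³ = 2.491 × 10⁻²¹ kg·m/s.
KE = p²/(2m) = (2.491 × 10⁻²¹)² / (2 × 1.675 × 10⁻²⁷) = 1.852 × 10⁻¹⁵ J = 11.6 keV.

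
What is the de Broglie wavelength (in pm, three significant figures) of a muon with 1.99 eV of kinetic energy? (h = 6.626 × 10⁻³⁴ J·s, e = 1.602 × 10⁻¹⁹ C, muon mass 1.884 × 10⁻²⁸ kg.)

λ = 60.5 pm

KE = 1.99 eV = 3.188 × 10⁻¹⁹ J.
p = √(2mKE) = √(2 × 1.884 × 10⁻²⁸ × 3.188 × 10⁻¹⁹) = 1.096 × 10⁻²³ kg·m/s.
λ = h/p = 6.626 × 10⁻³⁴ / 1.096 × 10⁻²³ = 6.05 × 10⁻¹¹ m = 60.5 pm.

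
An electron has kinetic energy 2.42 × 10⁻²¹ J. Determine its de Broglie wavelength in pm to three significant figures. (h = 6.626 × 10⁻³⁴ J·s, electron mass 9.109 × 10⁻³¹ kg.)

p = √(2mKE) = √(2 × 9.109 × 10⁻³¹ × 2.420 × 10⁻²¹) = 6.640 × 10⁻²⁶ kg·m/s.
λ = h/p = 6.626 × 10⁻³⁴ / 6.640 × 10⁻²⁶ = 9.98 × 10⁻⁹ m = 9980 pm.

λ = 9980 pm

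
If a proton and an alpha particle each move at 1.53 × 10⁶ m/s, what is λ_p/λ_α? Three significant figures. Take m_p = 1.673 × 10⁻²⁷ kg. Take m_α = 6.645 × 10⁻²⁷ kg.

λ_p/λ_α = 3.97

At fixed v, p = mv so λ = h/(mv) ∝ 1/m.
λ_p/λ_α = m_α/m_p = 6.645 × 10⁻²⁷/1.673 × 10⁻²⁷ = 3.97.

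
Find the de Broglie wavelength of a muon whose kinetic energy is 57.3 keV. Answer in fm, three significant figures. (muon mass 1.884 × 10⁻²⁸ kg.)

KE = 57.3 keV = 9.179 × 10⁻¹⁵ J.
p = √(2mKE) = √(2 × 1.884 × 10⁻²⁸ × 9.179 × 10⁻¹⁵) = 1.860 × 10⁻²¹ kg·m/s.
λ = h/p = 6.626 × 10⁻³⁴ / 1.860 × 10⁻²¹ = 3.56 × 10⁻¹³ m = 356 fm.

λ = 356 fm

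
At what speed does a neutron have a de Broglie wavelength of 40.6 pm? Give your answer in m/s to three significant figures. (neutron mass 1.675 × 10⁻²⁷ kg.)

p = h/λ = 6.626 × 10⁻³⁴ / 4.060 × 10⁻¹¹ = 1.632 × 10⁻²³ kg·m/s.
v = p/m = 1.632 × 10⁻²³ / 1.675 × 10⁻²⁷ = 9.74 × 10³ m/s = 9740 m/s.

v = 9740 m/s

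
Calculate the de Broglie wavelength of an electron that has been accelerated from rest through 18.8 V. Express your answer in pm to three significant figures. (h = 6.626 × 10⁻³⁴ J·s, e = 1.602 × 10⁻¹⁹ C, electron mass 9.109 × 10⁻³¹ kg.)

λ = 283 pm

KE = eV = 1.602 × 10⁻¹⁹ × 18.80 = 3.012 × 10⁻¹⁸ J.
p = √(2mKE) = √(2 × 9.109 × 10⁻³¹ × 3.012 × 10⁻¹⁸) = 2.342 × 10⁻²⁴ kg·m/s.
λ = h/p = 6.626 × 10⁻³⁴ / 2.342 × 10⁻²⁴ = 2.83 × 10⁻¹⁰ m = 283 pm.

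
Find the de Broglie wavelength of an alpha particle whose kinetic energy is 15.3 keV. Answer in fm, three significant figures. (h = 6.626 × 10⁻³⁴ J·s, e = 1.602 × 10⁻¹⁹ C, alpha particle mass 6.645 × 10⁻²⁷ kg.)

λ = 116 fm

KE = 15.3 keV = 2.451 × 10⁻¹⁵ J.
p = √(2mKE) = √(2 × 6.645 × 10⁻²⁷ × 2.451 × 10⁻¹⁵) = 5.707 × 10⁻²¹ kg·m/s.
λ = h/p = 6.626 × 10⁻³⁴ / 5.707 × 10⁻²¹ = 1.16 × 10⁻¹³ m = 116 fm.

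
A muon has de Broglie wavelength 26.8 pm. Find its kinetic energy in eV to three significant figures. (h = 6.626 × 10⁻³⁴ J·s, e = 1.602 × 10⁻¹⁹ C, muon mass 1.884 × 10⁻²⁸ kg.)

KE = 10.1 eV

p = h/λ = 6.626 × 10⁻³⁴ / 2.680 × 10⁻¹¹ = 2.472 × 10⁻²³ kg·m/s.
KE = p²/(2m) = (2.472 × 10⁻²³)² / (2 × 1.884 × 10⁻²⁸) = 1.622 × 10⁻¹⁸ J = 10.1 eV.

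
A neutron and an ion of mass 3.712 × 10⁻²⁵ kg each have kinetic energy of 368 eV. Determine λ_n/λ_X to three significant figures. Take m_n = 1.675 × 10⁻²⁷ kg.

λ_n/λ_X = 14.9

At fixed KE, p = √(2mKE) so λ = h/p ∝ 1/√m.
λ_n/λ_X = √(m_X/m_n) = √(3.712 × 10⁻²⁵/1.675 × 10⁻²⁷) = √(221.6) = 14.9.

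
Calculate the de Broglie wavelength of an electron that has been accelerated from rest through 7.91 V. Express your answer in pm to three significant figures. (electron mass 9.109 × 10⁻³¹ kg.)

λ = 436 pm

KE = eV = 1.602 × 10⁻¹⁹ × 7.910 = 1.267 × 10⁻¹⁸ J.
p = √(2mKE) = √(2 × 9.109 × 10⁻³¹ × 1.267 × 10⁻¹⁸) = 1.519 × 10⁻²⁴ kg·m/s.
λ = h/p = 6.626 × 10⁻³⁴ / 1.519 × 10⁻²⁴ = 4.36 × 10⁻¹⁰ m = 436 pm.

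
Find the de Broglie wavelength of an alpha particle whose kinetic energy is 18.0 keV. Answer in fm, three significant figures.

KE = 18.0 keV = 2.884 × 10⁻¹⁵ J.
p = √(2mKE) = √(2 × 6.645 × 10⁻²⁷ × 2.884 × 10⁻¹⁵) = 6.191 × 10⁻²¹ kg·m/s.
λ = h/p = 6.626 × 10⁻³⁴ / 6.191 × 10⁻²¹ = 1.07 × 10⁻¹³ m = 107 fm.

λ = 107 fm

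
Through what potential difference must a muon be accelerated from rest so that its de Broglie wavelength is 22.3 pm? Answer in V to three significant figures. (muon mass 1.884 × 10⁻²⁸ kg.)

p = h/λ = 6.626 × 10⁻³⁴ / 2.230 × 10⁻¹¹ = 2.971 × 10⁻²³ kg·m/s.
KE = p²/(2m) = 2.343 × 10⁻¹⁸ J.
V = KE/e = 2.343 × 10⁻¹⁸ / (1.602 × 10⁻¹⁹) = 14.6 V.

V = 14.6 V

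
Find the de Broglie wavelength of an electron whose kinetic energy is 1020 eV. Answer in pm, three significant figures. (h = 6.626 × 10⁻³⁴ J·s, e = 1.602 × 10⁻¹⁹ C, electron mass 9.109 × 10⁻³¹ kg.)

KE = 1020 eV = 1.634 × 10⁻¹⁶ J.
p = √(2mKE) = √(2 × 9.109 × 10⁻³¹ × 1.634 × 10⁻¹⁶) = 1.725 × 10⁻²³ kg·m/s.
λ = h/p = 6.626 × 10⁻³⁴ / 1.725 × 10⁻²³ = 3.84 × 10⁻¹¹ m = 38.4 pm.

λ = 38.4 pm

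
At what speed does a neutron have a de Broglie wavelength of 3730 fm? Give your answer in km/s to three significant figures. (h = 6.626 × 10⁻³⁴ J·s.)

p = h/λ = 6.626 × 10⁻³⁴ / 3.730 × 10⁻¹² = 1.776 × 10⁻²² kg·m/s.
v = p/m = 1.776 × 10⁻²² / 1.675 × 10⁻²⁷ = 1.06 × 10⁵ m/s = 106 km/s.

v = 106 km/s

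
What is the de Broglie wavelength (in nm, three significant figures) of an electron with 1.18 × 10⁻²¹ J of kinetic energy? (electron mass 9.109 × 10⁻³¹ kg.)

p = √(2mKE) = √(2 × 9.109 × 10⁻³¹ × 1.180 × 10⁻²¹) = 4.637 × 10⁻²⁶ kg·m/s.
λ = h/p = 6.626 × 10⁻³⁴ / 4.637 × 10⁻²⁶ = 1.43 × 10⁻⁸ m = 14.3 nm.

λ = 14.3 nm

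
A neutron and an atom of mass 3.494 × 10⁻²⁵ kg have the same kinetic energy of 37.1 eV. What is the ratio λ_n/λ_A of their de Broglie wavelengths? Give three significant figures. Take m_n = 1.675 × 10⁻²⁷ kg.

λ_n/λ_A = 14.4

At fixed KE, p = √(2mKE) so λ = h/p ∝ 1/√m.
λ_n/λ_A = √(m_A/m_n) = √(3.494 × 10⁻²⁵/1.675 × 10⁻²⁷) = √(208.6) = 14.4.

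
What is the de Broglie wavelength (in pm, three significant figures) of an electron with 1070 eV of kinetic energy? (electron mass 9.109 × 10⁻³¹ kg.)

λ = 37.5 pm

KE = 1070 eV = 1.714 × 10⁻¹⁶ J.
p = √(2mKE) = √(2 × 9.109 × 10⁻³¹ × 1.714 × 10⁻¹⁶) = 1.767 × 10⁻²³ kg·m/s.
λ = h/p = 6.626 × 10⁻³⁴ / 1.767 × 10⁻²³ = 3.75 × 10⁻¹¹ m = 37.5 pm.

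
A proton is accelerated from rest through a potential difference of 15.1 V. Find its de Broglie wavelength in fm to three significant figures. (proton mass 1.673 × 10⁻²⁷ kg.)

KE = eV = 1.602 × 10⁻¹⁹ × 15.10 = 2.419 × 10⁻¹⁸ J.
p = √(2mKE) = √(2 × 1.673 × 10⁻²⁷ × 2.419 × 10⁻¹⁸) = 8.997 × 10⁻²³ kg·m/s.
λ = h/p = 6.626 × 10⁻³⁴ / 8.997 × 10⁻²³ = 7.36 × 10⁻¹² m = 7360 fm.

λ = 7360 fm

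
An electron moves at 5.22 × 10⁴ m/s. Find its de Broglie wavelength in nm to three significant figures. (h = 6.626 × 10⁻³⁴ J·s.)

λ = 13.9 nm

p = mv = 9.109 × 10⁻³¹ × 5.22 × 10⁴ = 4.755 × 10⁻²⁶ kg·m/s.
λ = h/p = 6.626 × 10⁻³⁴ / 4.755 × 10⁻²⁶ = 1.39 × 10⁻⁸ m = 13.9 nm.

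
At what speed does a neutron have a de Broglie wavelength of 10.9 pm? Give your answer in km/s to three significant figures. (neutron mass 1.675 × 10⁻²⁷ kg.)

v = 36.3 km/s

p = h/λ = 6.626 × 10⁻³⁴ / 1.090 × 10⁻¹¹ = 6.079 × 10⁻²³ kg·m/s.
v = p/m = 6.079 × 10⁻²³ / 1.675 × 10⁻²⁷ = 3.63 × 10⁴ m/s = 36.3 km/s.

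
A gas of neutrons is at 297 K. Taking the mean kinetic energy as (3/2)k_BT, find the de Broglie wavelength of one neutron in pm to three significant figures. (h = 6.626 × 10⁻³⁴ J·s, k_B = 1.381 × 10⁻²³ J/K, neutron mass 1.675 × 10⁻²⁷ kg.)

λ = 146 pm

KE = (3/2)k_BT = 1.5 × 1.381 × 10⁻²³ × 297 = 6.152 × 10⁻²¹ J.
p = √(2mKE) = √(2 × 1.675 × 10⁻²⁷ × 6.152 × 10⁻²¹) = 4.540 × 10⁻²⁴ kg·m/s.
λ = h/p = 1.46 × 10⁻¹⁰ m = 146 pm.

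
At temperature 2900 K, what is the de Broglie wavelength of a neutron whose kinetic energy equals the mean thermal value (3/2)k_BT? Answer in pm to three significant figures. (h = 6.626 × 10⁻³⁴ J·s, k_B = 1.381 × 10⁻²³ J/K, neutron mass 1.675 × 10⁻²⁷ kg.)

KE = (3/2)k_BT = 1.5 × 1.381 × 10⁻²³ × 2900 = 6.007 × 10⁻²⁰ J.
p = √(2mKE) = √(2 × 1.675 × 10⁻²⁷ × 6.007 × 10⁻²⁰) = 1.419 × 10⁻²³ kg·m/s.
λ = h/p = 4.67 × 10⁻¹¹ m = 46.7 pm.

λ = 46.7 pm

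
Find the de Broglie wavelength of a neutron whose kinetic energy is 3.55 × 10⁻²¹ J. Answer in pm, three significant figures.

p = √(2mKE) = √(2 × 1.675 × 10⁻²⁷ × 3.550 × 10⁻²¹) = 3.449 × 10⁻²⁴ kg·m/s.
λ = h/p = 6.626 × 10⁻³⁴ / 3.449 × 10⁻²⁴ = 1.92 × 10⁻¹⁰ m = 192 pm.

λ = 192 pm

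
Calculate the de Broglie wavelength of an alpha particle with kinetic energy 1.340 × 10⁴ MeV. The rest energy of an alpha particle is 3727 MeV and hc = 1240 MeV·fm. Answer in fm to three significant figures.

Total energy E = KE + m₀c² = 1.340 × 10⁴ + 3727 = 17127 MeV.
(pc)² = E² − (m₀c²)² = (17127)² − (3727)² = 2.794 × 10⁸ MeV², so pc = 1.672 × 10⁴ MeV.
λ = hc/(pc) = 1240 MeV·fm / 1.672 × 10⁴ MeV = 0.0742 fm.

λ = 0.0742 fm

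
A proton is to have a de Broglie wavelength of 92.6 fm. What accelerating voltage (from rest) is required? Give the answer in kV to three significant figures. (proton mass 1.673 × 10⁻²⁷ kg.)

V = 95.5 kV

p = h/λ = 6.626 × 10⁻³⁴ / 9.260 × 10⁻¹⁴ = 7.156 × 10⁻²¹ kg·m/s.
KE = p²/(2m) = 1.530 × 10⁻¹⁴ J.
V = KE/e = 1.530 × 10⁻¹⁴ / (1.602 × 10⁻¹⁹) = 95.5 kV.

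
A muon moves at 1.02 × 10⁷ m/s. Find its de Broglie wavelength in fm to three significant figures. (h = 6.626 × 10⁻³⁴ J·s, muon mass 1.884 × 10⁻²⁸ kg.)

λ = 345 fm

p = mv = 1.884 × 10⁻²⁸ × 1.02 × 10⁷ = 1.922 × 10⁻²¹ kg·m/s.
λ = h/p = 6.626 × 10⁻³⁴ / 1.922 × 10⁻²¹ = 3.45 × 10⁻¹³ m = 345 fm.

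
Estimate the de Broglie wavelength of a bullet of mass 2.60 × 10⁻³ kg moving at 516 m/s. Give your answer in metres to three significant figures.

λ = 4.94 × 10⁻³⁴ m

p = mv = 2.60 × 10⁻³ × 516 = 1.342 kg·m/s.
λ = h/p = 6.626 × 10⁻³⁴ / 1.342 = 4.94 × 10⁻³⁴ m.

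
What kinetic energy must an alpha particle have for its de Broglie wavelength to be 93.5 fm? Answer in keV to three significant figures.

p = h/λ = 6.626 × 10⁻³⁴ / 9.350 × 10⁻¹⁴ = 7.087 × 10⁻²¹ kg·m/s.
KE = p²/(2m) = (7.087 × 10⁻²¹)² / (2 × 6.645 × 10⁻²⁷) = 3.779 × 10⁻¹⁵ J = 23.6 keV.

KE = 23.6 keV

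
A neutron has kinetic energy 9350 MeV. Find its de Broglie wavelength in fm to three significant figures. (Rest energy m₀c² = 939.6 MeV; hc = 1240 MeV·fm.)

λ = 0.121 fm

Total energy E = KE + m₀c² = 9350 + 939.6 = 10289.6 MeV.
(pc)² = E² − (m₀c²)² = (10289.6)² − (939.6)² = 1.050 × 10⁸ MeV², so pc = 1.025 × 10⁴ MeV.
λ = hc/(pc) = 1240 MeV·fm / 1.025 × 10⁴ MeV = 0.121 fm.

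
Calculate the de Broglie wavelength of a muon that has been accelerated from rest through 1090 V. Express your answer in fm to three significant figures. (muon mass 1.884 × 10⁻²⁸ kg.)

λ = 2580 fm

KE = eV = 1.602 × 10⁻¹⁹ × 1090 = 1.746 × 10⁻¹⁶ J.
p = √(2mKE) = √(2 × 1.884 × 10⁻²⁸ × 1.746 × 10⁻¹⁶) = 2.565 × 10⁻²² kg·m/s.
λ = h/p = 6.626 × 10⁻³⁴ / 2.565 × 10⁻²² = 2.58 × 10⁻¹² m = 2580 fm.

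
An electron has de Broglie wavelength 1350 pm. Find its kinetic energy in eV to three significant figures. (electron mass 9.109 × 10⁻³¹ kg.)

KE = 0.825 eV

p = h/λ = 6.626 × 10⁻³⁴ / 1.350 × 10⁻⁹ = 4.908 × 10⁻²⁵ kg·m/s.
KE = p²/(2m) = (4.908 × 10⁻²⁵)² / (2 × 9.109 × 10⁻³¹) = 1.322 × 10⁻¹⁹ J = 0.825 eV.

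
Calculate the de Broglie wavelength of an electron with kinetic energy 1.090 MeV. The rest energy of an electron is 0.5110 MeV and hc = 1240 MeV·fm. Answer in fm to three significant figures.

λ = 817 fm

Total energy E = KE + m₀c² = 1.090 + 0.5110 = 1.6010 MeV.
(pc)² = E² − (m₀c²)² = (1.6010)² − (0.5110)² = 2.302 MeV², so pc = 1.517 MeV.
λ = hc/(pc) = 1240 MeV·fm / 1.517 MeV = 817 fm.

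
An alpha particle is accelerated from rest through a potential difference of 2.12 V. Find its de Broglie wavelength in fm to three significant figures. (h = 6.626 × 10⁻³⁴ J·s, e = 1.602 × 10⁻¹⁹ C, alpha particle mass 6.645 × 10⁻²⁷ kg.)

λ = 6970 fm

KE = 2eV = 2 × 1.602 × 10⁻¹⁹ × 2.120 = 6.792 × 10⁻¹⁹ J.
p = √(2mKE) = √(2 × 6.645 × 10⁻²⁷ × 6.792 × 10⁻¹⁹) = 9.501 × 10⁻²³ kg·m/s.
λ = h/p = 6.626 × 10⁻³⁴ / 9.501 × 10⁻²³ = 6.97 × 10⁻¹² m = 6970 fm.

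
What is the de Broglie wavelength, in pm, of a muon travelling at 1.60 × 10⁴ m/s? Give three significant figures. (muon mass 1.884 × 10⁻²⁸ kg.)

λ = 220 pm

p = mv = 1.884 × 10⁻²⁸ × 1.60 × 10⁴ = 3.014 × 10⁻²⁴ kg·m/s.
λ = h/p = 6.626 × 10⁻³⁴ / 3.014 × 10⁻²⁴ = 2.20 × 10⁻¹⁰ m = 220 pm.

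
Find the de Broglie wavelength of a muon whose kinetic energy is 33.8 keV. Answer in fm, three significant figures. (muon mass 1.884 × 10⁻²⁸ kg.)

λ = 464 fm

KE = 33.8 keV = 5.415 × 10⁻¹⁵ J.
p = √(2mKE) = √(2 × 1.884 × 10⁻²⁸ × 5.415 × 10⁻¹⁵) = 1.428 × 10⁻²¹ kg·m/s.
λ = h/p = 6.626 × 10⁻³⁴ / 1.428 × 10⁻²¹ = 4.64 × 10⁻¹³ m = 464 fm.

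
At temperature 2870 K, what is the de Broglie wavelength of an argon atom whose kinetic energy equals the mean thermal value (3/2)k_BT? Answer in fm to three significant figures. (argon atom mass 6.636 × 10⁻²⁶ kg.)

λ = 7460 fm

KE = (3/2)k_BT = 1.5 × 1.381 × 10⁻²³ × 2870 = 5.945 × 10⁻²⁰ J.
p = √(2mKE) = √(2 × 6.636 × 10⁻²⁶ × 5.945 × 10⁻²⁰) = 8.883 × 10⁻²³ kg·m/s.
λ = h/p = 7.46 × 10⁻¹² m = 7460 fm.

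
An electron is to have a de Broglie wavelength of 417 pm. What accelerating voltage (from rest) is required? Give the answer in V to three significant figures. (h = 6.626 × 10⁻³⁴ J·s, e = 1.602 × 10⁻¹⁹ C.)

p = h/λ = 6.626 × 10⁻³⁴ / 4.170 × 10⁻¹⁰ = 1.589 × 10⁻²⁴ kg·m/s.
KE = p²/(2m) = 1.386 × 10⁻¹⁸ J.
V = KE/e = 1.386 × 10⁻¹⁸ / (1.602 × 10⁻¹⁹) = 8.65 V.

V = 8.65 V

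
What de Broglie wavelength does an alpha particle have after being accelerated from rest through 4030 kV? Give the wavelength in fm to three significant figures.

λ = 5.06 fm

KE = 2eV = 2 × 1.602 × 10⁻¹⁹ × 4.030 × 10⁶ = 1.291 × 10⁻¹² J.
p = √(2mKE) = √(2 × 6.645 × 10⁻²⁷ × 1.291 × 10⁻¹²) = 1.310 × 10⁻¹⁹ kg·m/s.
λ = h/p = 6.626 × 10⁻³⁴ / 1.310 × 10⁻¹⁹ = 5.06 × 10⁻¹⁵ m = 5.06 fm.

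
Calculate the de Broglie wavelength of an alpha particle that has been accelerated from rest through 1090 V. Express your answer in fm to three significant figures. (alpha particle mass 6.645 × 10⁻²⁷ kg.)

λ = 308 fm

KE = 2eV = 2 × 1.602 × 10⁻¹⁹ × 1090 = 3.492 × 10⁻¹⁶ J.
p = √(2mKE) = √(2 × 6.645 × 10⁻²⁷ × 3.492 × 10⁻¹⁶) = 2.154 × 10⁻²¹ kg·m/s.
λ = h/p = 6.626 × 10⁻³⁴ / 2.154 × 10⁻²¹ = 3.08 × 10⁻¹³ m = 308 fm.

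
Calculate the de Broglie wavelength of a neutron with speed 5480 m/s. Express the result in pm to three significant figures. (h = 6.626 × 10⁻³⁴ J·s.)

λ = 72.2 pm

p = mv = 1.675 × 10⁻²⁷ × 5480 = 9.179 × 10⁻²⁴ kg·m/s.
λ = h/p = 6.626 × 10⁻³⁴ / 9.179 × 10⁻²⁴ = 7.22 × 10⁻¹¹ m = 72.2 pm.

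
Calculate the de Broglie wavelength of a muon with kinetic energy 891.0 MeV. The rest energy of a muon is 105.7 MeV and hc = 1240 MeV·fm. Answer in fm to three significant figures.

λ = 1.25 fm

Total energy E = KE + m₀c² = 891.0 + 105.7 = 996.7 MeV.
(pc)² = E² − (m₀c²)² = (996.7)² − (105.7)² = 9.822 × 10⁵ MeV², so pc = 991.1 MeV.
λ = hc/(pc) = 1240 MeV·fm / 991.1 MeV = 1.25 fm.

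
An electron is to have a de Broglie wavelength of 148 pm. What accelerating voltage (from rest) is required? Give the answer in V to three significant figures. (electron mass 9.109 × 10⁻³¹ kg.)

p = h/λ = 6.626 × 10⁻³⁴ / 1.480 × 10⁻¹⁰ = 4.477 × 10⁻²⁴ kg·m/s.
KE = p²/(2m) = 1.100 × 10⁻¹⁷ J.
V = KE/e = 1.100 × 10⁻¹⁷ / (1.602 × 10⁻¹⁹) = 68.7 V.

V = 68.7 V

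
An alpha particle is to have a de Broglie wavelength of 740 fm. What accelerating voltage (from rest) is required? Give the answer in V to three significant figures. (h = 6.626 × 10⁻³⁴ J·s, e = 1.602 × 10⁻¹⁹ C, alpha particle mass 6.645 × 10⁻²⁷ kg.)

V = 188 V

p = h/λ = 6.626 × 10⁻³⁴ / 7.400 × 10⁻¹³ = 8.954 × 10⁻²² kg·m/s.
KE = p²/(2m) = 6.033 × 10⁻¹⁷ J.
V = KE/2e = 6.033 × 10⁻¹⁷ / (2 × 1.602 × 10⁻¹⁹) = 188 V.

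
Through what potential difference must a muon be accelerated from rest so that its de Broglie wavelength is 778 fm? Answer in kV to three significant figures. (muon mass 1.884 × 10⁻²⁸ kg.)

V = 12.0 kV

p = h/λ = 6.626 × 10⁻³⁴ / 7.780 × 10⁻¹³ = 8.517 × 10⁻²² kg·m/s.
KE = p²/(2m) = 1.925 × 10⁻¹⁵ J.
V = KE/e = 1.925 × 10⁻¹⁵ / (1.602 × 10⁻¹⁹) = 12.0 kV.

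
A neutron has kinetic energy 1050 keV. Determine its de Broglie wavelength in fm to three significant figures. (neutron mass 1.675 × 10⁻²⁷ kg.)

KE = 1050 keV = 1.682 × 10⁻¹³ J.
p = √(2mKE) = √(2 × 1.675 × 10⁻²⁷ × 1.682 × 10⁻¹³) = 2.374 × 10⁻²⁰ kg·m/s.
λ = h/p = 6.626 × 10⁻³⁴ / 2.374 × 10⁻²⁰ = 2.79 × 10⁻¹⁴ m = 27.9 fm.

λ = 27.9 fm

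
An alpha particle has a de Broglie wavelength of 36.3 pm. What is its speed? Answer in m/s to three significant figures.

p = h/λ = 6.626 × 10⁻³⁴ / 3.630 × 10⁻¹¹ = 1.825 × 10⁻²³ kg·m/s.
v = p/m = 1.825 × 10⁻²³ / 6.645 × 10⁻²⁷ = 2.75 × 10³ m/s = 2750 m/s.

v = 2750 m/s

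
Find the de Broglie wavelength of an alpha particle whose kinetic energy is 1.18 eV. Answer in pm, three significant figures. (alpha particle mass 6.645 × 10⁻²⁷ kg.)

λ = 13.2 pm

KE = 1.18 eV = 1.890 × 10⁻¹⁹ J.
p = √(2mKE) = √(2 × 6.645 × 10⁻²⁷ × 1.890 × 10⁻¹⁹) = 5.012 × 10⁻²³ kg·m/s.
λ = h/p = 6.626 × 10⁻³⁴ / 5.012 × 10⁻²³ = 1.32 × 10⁻¹¹ m = 13.2 pm.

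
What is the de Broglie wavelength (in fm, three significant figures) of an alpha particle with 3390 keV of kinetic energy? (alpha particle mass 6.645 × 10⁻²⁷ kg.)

λ = 7.80 fm

KE = 3390 keV = 5.431 × 10⁻¹³ J.
p = √(2mKE) = √(2 × 6.645 × 10⁻²⁷ × 5.431 × 10⁻¹³) = 8.496 × 10⁻²⁰ kg·m/s.
λ = h/p = 6.626 × 10⁻³⁴ / 8.496 × 10⁻²⁰ = 7.80 × 10⁻¹⁵ m = 7.80 fm.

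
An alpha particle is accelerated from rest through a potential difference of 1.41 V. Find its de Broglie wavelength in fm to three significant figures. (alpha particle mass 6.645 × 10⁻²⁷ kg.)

KE = 2eV = 2 × 1.602 × 10⁻¹⁹ × 1.410 = 4.518 × 10⁻¹⁹ J.
p = √(2mKE) = √(2 × 6.645 × 10⁻²⁷ × 4.518 × 10⁻¹⁹) = 7.749 × 10⁻²³ kg·m/s.
λ = h/p = 6.626 × 10⁻³⁴ / 7.749 × 10⁻²³ = 8.55 × 10⁻¹² m = 8550 fm.

λ = 8550 fm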